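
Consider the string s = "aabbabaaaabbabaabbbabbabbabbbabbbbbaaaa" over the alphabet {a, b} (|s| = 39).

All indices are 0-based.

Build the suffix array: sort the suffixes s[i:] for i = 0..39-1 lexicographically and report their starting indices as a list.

rank | idx | suffix
   0 |  38 | a
   1 |  37 | aa
   2 |  36 | aaa
   3 |  35 | aaaa
   4 |   6 | aaaabbabaabbbabbabbabbbabbbbbaaaa
   5 |   7 | aaabbabaabbbabbabbabbbabbbbbaaaa
   6 |   0 | aabbabaaaabbabaabbbabbabbabbbabbbbbaaaa
   7 |   8 | aabbabaabbbabbabbabbbabbbbbaaaa
   8 |  14 | aabbbabbabbabbbabbbbbaaaa
   9 |   4 | abaaaabbabaabbbabbabbabbbabbbbbaaaa
  10 |  12 | abaabbbabbabbabbbabbbbbaaaa
  11 |   1 | abbabaaaabbabaabbbabbabbabbbabbbbbaaaa
  12 |   9 | abbabaabbbabbabbabbbabbbbbaaaa
  13 |  19 | abbabbabbbabbbbbaaaa
  14 |  22 | abbabbbabbbbbaaaa
  15 |  15 | abbbabbabbabbbabbbbbaaaa
  16 |  25 | abbbabbbbbaaaa
  17 |  29 | abbbbbaaaa
  18 |  34 | baaaa
  19 |   5 | baaaabbabaabbbabbabbabbbabbbbbaaaa
  20 |  13 | baabbbabbabbabbbabbbbbaaaa
  21 |   3 | babaaaabbabaabbbabbabbabbbabbbbbaaaa
  22 |  11 | babaabbbabbabbabbbabbbbbaaaa
  23 |  18 | babbabbabbbabbbbbaaaa
  24 |  21 | babbabbbabbbbbaaaa
  25 |  24 | babbbabbbbbaaaa
  26 |  28 | babbbbbaaaa
  27 |  33 | bbaaaa
  28 |   2 | bbabaaaabbabaabbbabbabbabbbabbbbbaaaa
  29 |  10 | bbabaabbbabbabbabbbabbbbbaaaa
  30 |  17 | bbabbabbabbbabbbbbaaaa
  31 |  20 | bbabbabbbabbbbbaaaa
  32 |  23 | bbabbbabbbbbaaaa
  33 |  27 | bbabbbbbaaaa
  34 |  32 | bbbaaaa
  35 |  16 | bbbabbabbabbbabbbbbaaaa
  36 |  26 | bbbabbbbbaaaa
  37 |  31 | bbbbaaaa
  38 |  30 | bbbbbaaaa

[38, 37, 36, 35, 6, 7, 0, 8, 14, 4, 12, 1, 9, 19, 22, 15, 25, 29, 34, 5, 13, 3, 11, 18, 21, 24, 28, 33, 2, 10, 17, 20, 23, 27, 32, 16, 26, 31, 30]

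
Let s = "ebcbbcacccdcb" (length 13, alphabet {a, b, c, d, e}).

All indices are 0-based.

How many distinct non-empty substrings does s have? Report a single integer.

80

rank | idx | suffix
   0 |   6 | acccdcb
   1 |  12 | b
   2 |   3 | bbcacccdcb
   3 |   4 | bcacccdcb
   4 |   1 | bcbbcacccdcb
   5 |   5 | cacccdcb
   6 |  11 | cb
   7 |   2 | cbbcacccdcb
   8 |   7 | cccdcb
   9 |   8 | ccdcb
  10 |   9 | cdcb
  11 |  10 | dcb
  12 |   0 | ebcbbcacccdcb

SA = [6, 12, 3, 4, 1, 5, 11, 2, 7, 8, 9, 10, 0]
i: (SA[i-1],SA[i]) lcp shared
  1: (6,12) 0 ''
  2: (12,3) 1 'b'
  3: (3,4) 1 'b'
  4: (4,1) 2 'bc'
  5: (1,5) 0 ''
  6: (5,11) 1 'c'
  7: (11,2) 2 'cb'
  8: (2,7) 1 'c'
  9: (7,8) 2 'cc'
  10: (8,9) 1 'c'
  11: (9,10) 0 ''
  12: (10,0) 0 ''

n(n+1)/2 = 13·14/2 = 91
Σ LCP = 0 + 0 + 1 + 1 + 2 + 0 + 1 + 2 + 1 + 2 + 1 + 0 + 0 = 11
distinct = 91 − 11 = 80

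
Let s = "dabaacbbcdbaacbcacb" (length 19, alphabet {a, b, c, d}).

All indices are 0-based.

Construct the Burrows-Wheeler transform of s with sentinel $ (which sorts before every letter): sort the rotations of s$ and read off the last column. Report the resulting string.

rank  rotation              last
    0  $dabaacbbcdbaacbcacb  b
    1  aacbbcdbaacbcacb$dab  b
    2  aacbcacb$dabaacbbcdb  b
    3  abaacbbcdbaacbcacb$d  d
    4  acb$dabaacbbcdbaacbc  c
    5  acbbcdbaacbcacb$daba  a
    6  acbcacb$dabaacbbcdba  a
    7  b$dabaacbbcdbaacbcac  c
    8  baacbbcdbaacbcacb$da  a
    9  baacbcacb$dabaacbbcd  d
   10  bbcdbaacbcacb$dabaac  c
   11  bcacb$dabaacbbcdbaac  c
   12  bcdbaacbcacb$dabaacb  b
   13  cacb$dabaacbbcdbaacb  b
   14  cb$dabaacbbcdbaacbca  a
   15  cbbcdbaacbcacb$dabaa  a
   16  cbcacb$dabaacbbcdbaa  a
   17  cdbaacbcacb$dabaacbb  b
   18  dabaacbbcdbaacbcacb$  $
   19  dbaacbcacb$dabaacbbc  c

bbbdcaacadccbbaaab$c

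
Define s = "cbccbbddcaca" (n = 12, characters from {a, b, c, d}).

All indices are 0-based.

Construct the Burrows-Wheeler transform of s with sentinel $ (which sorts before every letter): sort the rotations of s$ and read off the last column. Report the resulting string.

rank  rotation       last
    0  $cbccbbddcaca  a
    1  a$cbccbbddcac  c
    2  aca$cbccbbddc  c
    3  bbddcaca$cbcc  c
    4  bccbbddcaca$c  c
    5  bddcaca$cbccb  b
    6  ca$cbccbbddca  a
    7  caca$cbccbbdd  d
    8  cbbddcaca$cbc  c
    9  cbccbbddcaca$  $
   10  ccbbddcaca$cb  b
   11  dcaca$cbccbbd  d
   12  ddcaca$cbccbb  b

accccbadc$bdb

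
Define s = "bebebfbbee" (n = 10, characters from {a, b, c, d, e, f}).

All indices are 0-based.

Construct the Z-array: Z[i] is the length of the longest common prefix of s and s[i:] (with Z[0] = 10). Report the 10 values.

Z[0]=10
i=1: outside box; Z[1]=0
i=2: outside box; Z[2]=3 scan→box=[2,5)
i=3: min(r-i=2, Z[1]=0)=0; Z[3]=0
i=4: min(r-i=1, Z[2]=3)=1; Z[4]=1
i=5: outside box; Z[5]=0
i=6: outside box; Z[6]=1 scan→box=[6,7)
i=7: outside box; Z[7]=2 scan→box=[7,9)
i=8: min(r-i=1, Z[1]=0)=0; Z[8]=0
i=9: outside box; Z[9]=0

[10, 0, 3, 0, 1, 0, 1, 2, 0, 0]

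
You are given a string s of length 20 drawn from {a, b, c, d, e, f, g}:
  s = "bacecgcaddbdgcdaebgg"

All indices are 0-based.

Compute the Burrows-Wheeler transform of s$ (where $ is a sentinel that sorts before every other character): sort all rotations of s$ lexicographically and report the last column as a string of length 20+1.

gbcd$deggaecdabacgcdb

rank  rotation               last
    0  $bacecgcaddbdgcdaebgg  g
    1  acecgcaddbdgcdaebgg$b  b
    2  addbdgcdaebgg$bacecgc  c
    3  aebgg$bacecgcaddbdgcd  d
    4  bacecgcaddbdgcdaebgg$  $
    5  bdgcdaebgg$bacecgcadd  d
    6  bgg$bacecgcaddbdgcdae  e
    7  caddbdgcdaebgg$bacecg  g
    8  cdaebgg$bacecgcaddbdg  g
    9  cecgcaddbdgcdaebgg$ba  a
   10  cgcaddbdgcdaebgg$bace  e
   11  daebgg$bacecgcaddbdgc  c
   12  dbdgcdaebgg$bacecgcad  d
   13  ddbdgcdaebgg$bacecgca  a
   14  dgcdaebgg$bacecgcaddb  b
   15  ebgg$bacecgcaddbdgcda  a
   16  ecgcaddbdgcdaebgg$bac  c
   17  g$bacecgcaddbdgcdaebg  g
   18  gcaddbdgcdaebgg$bacec  c
   19  gcdaebgg$bacecgcaddbd  d
   20  gg$bacecgcaddbdgcdaeb  b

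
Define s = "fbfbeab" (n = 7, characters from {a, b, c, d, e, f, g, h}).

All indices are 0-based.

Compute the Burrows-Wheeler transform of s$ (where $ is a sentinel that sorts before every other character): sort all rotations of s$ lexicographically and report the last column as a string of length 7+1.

rank  rotation  last
    0  $fbfbeab  b
    1  ab$fbfbe  e
    2  b$fbfbea  a
    3  beab$fbf  f
    4  bfbeab$f  f
    5  eab$fbfb  b
    6  fbeab$fb  b
    7  fbfbeab$  $

beaffbb$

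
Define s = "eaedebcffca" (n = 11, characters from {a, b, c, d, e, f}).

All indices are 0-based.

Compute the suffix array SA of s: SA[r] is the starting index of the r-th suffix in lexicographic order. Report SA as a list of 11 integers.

[10, 1, 5, 9, 6, 3, 0, 4, 2, 8, 7]

sorted suffixes:
  #0 SA[0]=10  'a'
  #1 SA[1]=1  'aedebcffca'
  #2 SA[2]=5  'bcffca'
  #3 SA[3]=9  'ca'
  #4 SA[4]=6  'cffca'
  #5 SA[5]=3  'debcffca'
  #6 SA[6]=0  'eaedebcffca'
  #7 SA[7]=4  'ebcffca'
  #8 SA[8]=2  'edebcffca'
  #9 SA[9]=8  'fca'
  #10 SA[10]=7  'ffca'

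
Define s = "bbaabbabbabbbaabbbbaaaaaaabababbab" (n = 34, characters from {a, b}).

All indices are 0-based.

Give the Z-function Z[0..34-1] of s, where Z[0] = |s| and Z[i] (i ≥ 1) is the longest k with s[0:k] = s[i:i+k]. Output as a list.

Z[0]=34
i=1: i≥r, start 0; Z[1]=1 extend→box=[1,2)
i=2: i≥r, start 0; Z[2]=0
i=3: i≥r, start 0; Z[3]=0
i=4: i≥r, start 0; Z[4]=3 extend→box=[4,7)
i=5: min(r-i=2, Z[1]=1)=1; Z[5]=1
i=6: min(r-i=1, Z[2]=0)=0; Z[6]=0
i=7: i≥r, start 0; Z[7]=3 extend→box=[7,10)
i=8: min(r-i=2, Z[1]=1)=1; Z[8]=1
i=9: min(r-i=1, Z[2]=0)=0; Z[9]=0
i=10: i≥r, start 0; Z[10]=2 extend→box=[10,12)
i=11: min(r-i=1, Z[1]=1)=1; Z[11]=6 extend→box=[11,17)
i=12: min(r-i=5, Z[1]=1)=1; Z[12]=1
i=13: min(r-i=4, Z[2]=0)=0; Z[13]=0
i=14: min(r-i=3, Z[3]=0)=0; Z[14]=0
i=15: min(r-i=2, Z[4]=3)=2; Z[15]=2
i=16: min(r-i=1, Z[5]=1)=1; Z[16]=2 extend→box=[16,18)
i=17: min(r-i=1, Z[1]=1)=1; Z[17]=4 extend→box=[17,21)
i=18: min(r-i=3, Z[1]=1)=1; Z[18]=1
i=19: min(r-i=2, Z[2]=0)=0; Z[19]=0
i=20: min(r-i=1, Z[3]=0)=0; Z[20]=0
i=21: i≥r, start 0; Z[21]=0
i=22: i≥r, start 0; Z[22]=0
i=23: i≥r, start 0; Z[23]=0
i=24: i≥r, start 0; Z[24]=0
i=25: i≥r, start 0; Z[25]=0
i=26: i≥r, start 0; Z[26]=1 extend→box=[26,27)
i=27: i≥r, start 0; Z[27]=0
i=28: i≥r, start 0; Z[28]=1 extend→box=[28,29)
i=29: i≥r, start 0; Z[29]=0
i=30: i≥r, start 0; Z[30]=3 extend→box=[30,33)
i=31: min(r-i=2, Z[1]=1)=1; Z[31]=1
i=32: min(r-i=1, Z[2]=0)=0; Z[32]=0
i=33: i≥r, start 0; Z[33]=1 extend→box=[33,34)

[34, 1, 0, 0, 3, 1, 0, 3, 1, 0, 2, 6, 1, 0, 0, 2, 2, 4, 1, 0, 0, 0, 0, 0, 0, 0, 1, 0, 1, 0, 3, 1, 0, 1]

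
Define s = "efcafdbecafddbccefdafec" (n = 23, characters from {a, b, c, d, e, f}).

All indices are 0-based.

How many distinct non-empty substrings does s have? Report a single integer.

rank | idx | suffix
   0 |   3 | afdbecafddbccefdafec
   1 |   9 | afddbccefdafec
   2 |  19 | afec
   3 |  13 | bccefdafec
   4 |   6 | becafddbccefdafec
   5 |  22 | c
   6 |   2 | cafdbecafddbccefdafec
   7 |   8 | cafddbccefdafec
   8 |  14 | ccefdafec
   9 |  15 | cefdafec
  10 |  18 | dafec
  11 |  12 | dbccefdafec
  12 |   5 | dbecafddbccefdafec
  13 |  11 | ddbccefdafec
  14 |  21 | ec
  15 |   7 | ecafddbccefdafec
  16 |   0 | efcafdbecafddbccefdafec
  17 |  16 | efdafec
  18 |   1 | fcafdbecafddbccefdafec
  19 |  17 | fdafec
  20 |   4 | fdbecafddbccefdafec
  21 |  10 | fddbccefdafec
  22 |  20 | fec

SA = [3, 9, 19, 13, 6, 22, 2, 8, 14, 15, 18, 12, 5, 11, 21, 7, 0, 16, 1, 17, 4, 10, 20]
i: (SA[i-1],SA[i]) lcp shared
  1: (3,9) 3 'afd'
  2: (9,19) 2 'af'
  3: (19,13) 0 ''
  4: (13,6) 1 'b'
  5: (6,22) 0 ''
  6: (22,2) 1 'c'
  7: (2,8) 4 'cafd'
  8: (8,14) 1 'c'
  9: (14,15) 1 'c'
  10: (15,18) 0 ''
  11: (18,12) 1 'd'
  12: (12,5) 2 'db'
  13: (5,11) 1 'd'
  14: (11,21) 0 ''
  15: (21,7) 2 'ec'
  16: (7,0) 1 'e'
  17: (0,16) 2 'ef'
  18: (16,1) 0 ''
  19: (1,17) 1 'f'
  20: (17,4) 2 'fd'
  21: (4,10) 2 'fd'
  22: (10,20) 1 'f'

n(n+1)/2 = 23·24/2 = 276
Σ LCP = 0 + 3 + 2 + 0 + 1 + 0 + 1 + 4 + 1 + 1 + 0 + 1 + 2 + 1 + 0 + 2 + 1 + 2 + 0 + 1 + 2 + 2 + 1 = 28
distinct = 276 − 28 = 248

248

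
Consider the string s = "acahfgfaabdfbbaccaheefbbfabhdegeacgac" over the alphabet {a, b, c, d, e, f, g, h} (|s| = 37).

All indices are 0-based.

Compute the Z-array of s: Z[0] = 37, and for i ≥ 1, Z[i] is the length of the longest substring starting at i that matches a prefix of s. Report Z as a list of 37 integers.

Z[0]=37
i=1: outside box; Z[1]=0
i=2: outside box; Z[2]=1 scan→box=[2,3)
i=3: outside box; Z[3]=0
i=4: outside box; Z[4]=0
i=5: outside box; Z[5]=0
i=6: outside box; Z[6]=0
i=7: outside box; Z[7]=1 scan→box=[7,8)
i=8: outside box; Z[8]=1 scan→box=[8,9)
i=9: outside box; Z[9]=0
i=10: outside box; Z[10]=0
i=11: outside box; Z[11]=0
i=12: outside box; Z[12]=0
i=13: outside box; Z[13]=0
i=14: outside box; Z[14]=2 scan→box=[14,16)
i=15: min(r-i=1, Z[1]=0)=0; Z[15]=0
i=16: outside box; Z[16]=0
i=17: outside box; Z[17]=1 scan→box=[17,18)
i=18: outside box; Z[18]=0
i=19: outside box; Z[19]=0
i=20: outside box; Z[20]=0
i=21: outside box; Z[21]=0
i=22: outside box; Z[22]=0
i=23: outside box; Z[23]=0
i=24: outside box; Z[24]=0
i=25: outside box; Z[25]=1 scan→box=[25,26)
i=26: outside box; Z[26]=0
i=27: outside box; Z[27]=0
i=28: outside box; Z[28]=0
i=29: outside box; Z[29]=0
i=30: outside box; Z[30]=0
i=31: outside box; Z[31]=0
i=32: outside box; Z[32]=2 scan→box=[32,34)
i=33: min(r-i=1, Z[1]=0)=0; Z[33]=0
i=34: outside box; Z[34]=0
i=35: outside box; Z[35]=2 scan→box=[35,37)
i=36: min(r-i=1, Z[1]=0)=0; Z[36]=0

[37, 0, 1, 0, 0, 0, 0, 1, 1, 0, 0, 0, 0, 0, 2, 0, 0, 1, 0, 0, 0, 0, 0, 0, 0, 1, 0, 0, 0, 0, 0, 0, 2, 0, 0, 2, 0]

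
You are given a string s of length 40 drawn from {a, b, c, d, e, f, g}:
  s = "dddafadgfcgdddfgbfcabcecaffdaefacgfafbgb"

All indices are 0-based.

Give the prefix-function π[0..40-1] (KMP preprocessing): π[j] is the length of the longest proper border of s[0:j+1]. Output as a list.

[0, 1, 2, 0, 0, 0, 1, 0, 0, 0, 0, 1, 2, 3, 0, 0, 0, 0, 0, 0, 0, 0, 0, 0, 0, 0, 0, 1, 0, 0, 0, 0, 0, 0, 0, 0, 0, 0, 0, 0]

π[0] = 0
j=1 s[j]='d': π[1]=1 (border 'd')
j=2 s[j]='d': π[2]=2 (border 'dd')
j=3 s[j]='a': k: 2→1→0; π[3]=0 (border '')
j=4 s[j]='f': π[4]=0 (border '')
j=5 s[j]='a': π[5]=0 (border '')
j=6 s[j]='d': π[6]=1 (border 'd')
j=7 s[j]='g': k: 1→0; π[7]=0 (border '')
j=8 s[j]='f': π[8]=0 (border '')
j=9 s[j]='c': π[9]=0 (border '')
j=10 s[j]='g': π[10]=0 (border '')
j=11 s[j]='d': π[11]=1 (border 'd')
j=12 s[j]='d': π[12]=2 (border 'dd')
j=13 s[j]='d': π[13]=3 (border 'ddd')
j=14 s[j]='f': k: 3→2→1→0; π[14]=0 (border '')
j=15 s[j]='g': π[15]=0 (border '')
j=16 s[j]='b': π[16]=0 (border '')
j=17 s[j]='f': π[17]=0 (border '')
j=18 s[j]='c': π[18]=0 (border '')
j=19 s[j]='a': π[19]=0 (border '')
j=20 s[j]='b': π[20]=0 (border '')
j=21 s[j]='c': π[21]=0 (border '')
j=22 s[j]='e': π[22]=0 (border '')
j=23 s[j]='c': π[23]=0 (border '')
j=24 s[j]='a': π[24]=0 (border '')
j=25 s[j]='f': π[25]=0 (border '')
j=26 s[j]='f': π[26]=0 (border '')
j=27 s[j]='d': π[27]=1 (border 'd')
j=28 s[j]='a': k: 1→0; π[28]=0 (border '')
j=29 s[j]='e': π[29]=0 (border '')
j=30 s[j]='f': π[30]=0 (border '')
j=31 s[j]='a': π[31]=0 (border '')
j=32 s[j]='c': π[32]=0 (border '')
j=33 s[j]='g': π[33]=0 (border '')
j=34 s[j]='f': π[34]=0 (border '')
j=35 s[j]='a': π[35]=0 (border '')
j=36 s[j]='f': π[36]=0 (border '')
j=37 s[j]='b': π[37]=0 (border '')
j=38 s[j]='g': π[38]=0 (border '')
j=39 s[j]='b': π[39]=0 (border '')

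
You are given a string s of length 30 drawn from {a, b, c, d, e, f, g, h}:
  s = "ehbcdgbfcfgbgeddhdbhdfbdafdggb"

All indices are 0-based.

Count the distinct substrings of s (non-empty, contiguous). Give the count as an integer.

rank | idx | suffix
   0 |  24 | afdggb
   1 |  29 | b
   2 |   2 | bcdgbfcfgbgeddhdbhdfbdafdggb
   3 |  22 | bdafdggb
   4 |   6 | bfcfgbgeddhdbhdfbdafdggb
   5 |  11 | bgeddhdbhdfbdafdggb
   6 |  18 | bhdfbdafdggb
   7 |   3 | cdgbfcfgbgeddhdbhdfbdafdggb
   8 |   8 | cfgbgeddhdbhdfbdafdggb
   9 |  23 | dafdggb
  10 |  17 | dbhdfbdafdggb
  11 |  14 | ddhdbhdfbdafdggb
  12 |  20 | dfbdafdggb
  13 |   4 | dgbfcfgbgeddhdbhdfbdafdggb
  14 |  26 | dggb
  15 |  15 | dhdbhdfbdafdggb
  16 |  13 | eddhdbhdfbdafdggb
  17 |   0 | ehbcdgbfcfgbgeddhdbhdfbdafdggb
  18 |  21 | fbdafdggb
  19 |   7 | fcfgbgeddhdbhdfbdafdggb
  20 |  25 | fdggb
  21 |   9 | fgbgeddhdbhdfbdafdggb
  22 |  28 | gb
  23 |   5 | gbfcfgbgeddhdbhdfbdafdggb
  24 |  10 | gbgeddhdbhdfbdafdggb
  25 |  12 | geddhdbhdfbdafdggb
  26 |  27 | ggb
  27 |   1 | hbcdgbfcfgbgeddhdbhdfbdafdggb
  28 |  16 | hdbhdfbdafdggb
  29 |  19 | hdfbdafdggb

SA = [24, 29, 2, 22, 6, 11, 18, 3, 8, 23, 17, 14, 20, 4, 26, 15, 13, 0, 21, 7, 25, 9, 28, 5, 10, 12, 27, 1, 16, 19]
i: (SA[i-1],SA[i]) lcp shared
  1: (24,29) 0 ''
  2: (29,2) 1 'b'
  3: (2,22) 1 'b'
  4: (22,6) 1 'b'
  5: (6,11) 1 'b'
  6: (11,18) 1 'b'
  7: (18,3) 0 ''
  8: (3,8) 1 'c'
  9: (8,23) 0 ''
  10: (23,17) 1 'd'
  11: (17,14) 1 'd'
  12: (14,20) 1 'd'
  13: (20,4) 1 'd'
  14: (4,26) 2 'dg'
  15: (26,15) 1 'd'
  16: (15,13) 0 ''
  17: (13,0) 1 'e'
  18: (0,21) 0 ''
  19: (21,7) 1 'f'
  20: (7,25) 1 'f'
  21: (25,9) 1 'f'
  22: (9,28) 0 ''
  23: (28,5) 2 'gb'
  24: (5,10) 2 'gb'
  25: (10,12) 1 'g'
  26: (12,27) 1 'g'
  27: (27,1) 0 ''
  28: (1,16) 1 'h'
  29: (16,19) 2 'hd'

n(n+1)/2 = 30·31/2 = 465
Σ LCP = 0 + 0 + 1 + 1 + 1 + 1 + 1 + 0 + 1 + 0 + 1 + 1 + 1 + 1 + 2 + 1 + 0 + 1 + 0 + 1 + 1 + 1 + 0 + 2 + 2 + 1 + 1 + 0 + 1 + 2 = 26
distinct = 465 − 26 = 439

439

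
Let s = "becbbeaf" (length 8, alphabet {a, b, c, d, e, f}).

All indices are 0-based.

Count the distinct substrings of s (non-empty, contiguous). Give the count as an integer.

sorted suffixes:
  #0 SA[0]=6  'af'
  #1 SA[1]=3  'bbeaf'
  #2 SA[2]=4  'beaf'
  #3 SA[3]=0  'becbbeaf'
  #4 SA[4]=2  'cbbeaf'
  #5 SA[5]=5  'eaf'
  #6 SA[6]=1  'ecbbeaf'
  #7 SA[7]=7  'f'

SA = [6, 3, 4, 0, 2, 5, 1, 7]
i: (SA[i-1],SA[i]) lcp shared
  1: (6,3) 0 ''
  2: (3,4) 1 'b'
  3: (4,0) 2 'be'
  4: (0,2) 0 ''
  5: (2,5) 0 ''
  6: (5,1) 1 'e'
  7: (1,7) 0 ''

n(n+1)/2 = 8·9/2 = 36
Σ LCP = 0 + 0 + 1 + 2 + 0 + 0 + 1 + 0 = 4
distinct = 36 − 4 = 32

32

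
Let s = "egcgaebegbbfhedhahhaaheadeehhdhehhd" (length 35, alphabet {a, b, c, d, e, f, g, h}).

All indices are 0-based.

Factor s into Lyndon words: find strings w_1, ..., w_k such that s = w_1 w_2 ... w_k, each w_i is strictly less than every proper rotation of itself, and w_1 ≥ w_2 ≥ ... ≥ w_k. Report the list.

emit factor 1: 'eg' (i=0, period=2)
emit factor 2: 'cg' (i=2, period=2)
emit factor 3: 'aebegbbfhedhahh' (i=4, period=15)
emit factor 4: 'aaheadeehhdhehhd' (i=19, period=16)

["eg", "cg", "aebegbbfhedhahh", "aaheadeehhdhehhd"]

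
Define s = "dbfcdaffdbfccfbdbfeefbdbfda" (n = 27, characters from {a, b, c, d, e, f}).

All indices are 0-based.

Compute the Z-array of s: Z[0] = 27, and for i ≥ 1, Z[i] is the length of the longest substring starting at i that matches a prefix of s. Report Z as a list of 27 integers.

[27, 0, 0, 0, 1, 0, 0, 0, 4, 0, 0, 0, 0, 0, 0, 3, 0, 0, 0, 0, 0, 0, 3, 0, 0, 1, 0]

Z[0]=27
i=1: fresh scan; Z[1]=0
i=2: fresh scan; Z[2]=0
i=3: fresh scan; Z[3]=0
i=4: fresh scan; Z[4]=1 scan→box=[4,5)
i=5: fresh scan; Z[5]=0
i=6: fresh scan; Z[6]=0
i=7: fresh scan; Z[7]=0
i=8: fresh scan; Z[8]=4 scan→box=[8,12)
i=9: min(r-i=3, Z[1]=0)=0; Z[9]=0
i=10: min(r-i=2, Z[2]=0)=0; Z[10]=0
i=11: min(r-i=1, Z[3]=0)=0; Z[11]=0
i=12: fresh scan; Z[12]=0
i=13: fresh scan; Z[13]=0
i=14: fresh scan; Z[14]=0
i=15: fresh scan; Z[15]=3 scan→box=[15,18)
i=16: min(r-i=2, Z[1]=0)=0; Z[16]=0
i=17: min(r-i=1, Z[2]=0)=0; Z[17]=0
i=18: fresh scan; Z[18]=0
i=19: fresh scan; Z[19]=0
i=20: fresh scan; Z[20]=0
i=21: fresh scan; Z[21]=0
i=22: fresh scan; Z[22]=3 scan→box=[22,25)
i=23: min(r-i=2, Z[1]=0)=0; Z[23]=0
i=24: min(r-i=1, Z[2]=0)=0; Z[24]=0
i=25: fresh scan; Z[25]=1 scan→box=[25,26)
i=26: fresh scan; Z[26]=0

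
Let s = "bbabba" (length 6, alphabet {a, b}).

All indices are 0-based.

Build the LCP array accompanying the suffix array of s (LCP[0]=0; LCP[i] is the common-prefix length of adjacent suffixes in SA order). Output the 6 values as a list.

[0, 1, 0, 2, 1, 3]

rank | idx | suffix
   0 |   5 | a
   1 |   2 | abba
   2 |   4 | ba
   3 |   1 | babba
   4 |   3 | bba
   5 |   0 | bbabba

SA = [5, 2, 4, 1, 3, 0]
[i] adj suffixes → lcp
  [1] 5/2 → 1 ('a')
  [2] 2/4 → 0 ('')
  [3] 4/1 → 2 ('ba')
  [4] 1/3 → 1 ('b')
  [5] 3/0 → 3 ('bba')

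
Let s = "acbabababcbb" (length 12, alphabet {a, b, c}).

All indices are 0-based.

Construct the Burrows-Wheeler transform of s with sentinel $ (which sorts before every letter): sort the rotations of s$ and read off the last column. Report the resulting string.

bbbb$bcaacaab

rank  rotation       last
    0  $acbabababcbb  b
    1  abababcbb$acb  b
    2  ababcbb$acbab  b
    3  abcbb$acbabab  b
    4  acbabababcbb$  $
    5  b$acbabababcb  b
    6  babababcbb$ac  c
    7  bababcbb$acba  a
    8  babcbb$acbaba  a
    9  bb$acbabababc  c
   10  bcbb$acbababa  a
   11  cbabababcbb$a  a
   12  cbb$acbababab  b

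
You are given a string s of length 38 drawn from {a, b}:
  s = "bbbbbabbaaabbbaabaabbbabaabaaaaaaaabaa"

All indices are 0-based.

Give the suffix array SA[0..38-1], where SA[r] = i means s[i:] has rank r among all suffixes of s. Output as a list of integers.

sorted suffixes:
  #0 SA[0]=37  'a'
  #1 SA[1]=36  'aa'
  #2 SA[2]=27  'aaaaaaaabaa'
  #3 SA[3]=28  'aaaaaaabaa'
  #4 SA[4]=29  'aaaaaabaa'
  #5 SA[5]=30  'aaaaabaa'
  #6 SA[6]=31  'aaaabaa'
  #7 SA[7]=32  'aaabaa'
  #8 SA[8]=8  'aaabbbaabaabbbabaabaaaaaaaabaa'
  #9 SA[9]=33  'aabaa'
  #10 SA[10]=24  'aabaaaaaaaabaa'
  #11 SA[11]=14  'aabaabbbabaabaaaaaaaabaa'
  #12 SA[12]=9  'aabbbaabaabbbabaabaaaaaaaabaa'
  #13 SA[13]=17  'aabbbabaabaaaaaaaabaa'
  #14 SA[14]=34  'abaa'
  #15 SA[15]=25  'abaaaaaaaabaa'
  #16 SA[16]=22  'abaabaaaaaaaabaa'
  #17 SA[17]=15  'abaabbbabaabaaaaaaaabaa'
  #18 SA[18]=5  'abbaaabbbaabaabbbabaabaaaaaaaabaa'
  #19 SA[19]=10  'abbbaabaabbbabaabaaaaaaaabaa'
  #20 SA[20]=18  'abbbabaabaaaaaaaabaa'
  #21 SA[21]=35  'baa'
  #22 SA[22]=26  'baaaaaaaabaa'
  #23 SA[23]=7  'baaabbbaabaabbbabaabaaaaaaaabaa'
  #24 SA[24]=23  'baabaaaaaaaabaa'
  #25 SA[25]=13  'baabaabbbabaabaaaaaaaabaa'
  #26 SA[26]=16  'baabbbabaabaaaaaaaabaa'
  #27 SA[27]=21  'babaabaaaaaaaabaa'
  #28 SA[28]=4  'babbaaabbbaabaabbbabaabaaaaaaaabaa'
  #29 SA[29]=6  'bbaaabbbaabaabbbabaabaaaaaaaabaa'
  #30 SA[30]=12  'bbaabaabbbabaabaaaaaaaabaa'
  #31 SA[31]=20  'bbabaabaaaaaaaabaa'
  #32 SA[32]=3  'bbabbaaabbbaabaabbbabaabaaaaaaaabaa'
  #33 SA[33]=11  'bbbaabaabbbabaabaaaaaaaabaa'
  #34 SA[34]=19  'bbbabaabaaaaaaaabaa'
  #35 SA[35]=2  'bbbabbaaabbbaabaabbbabaabaaaaaaaabaa'
  #36 SA[36]=1  'bbbbabbaaabbbaabaabbbabaabaaaaaaaabaa'
  #37 SA[37]=0  'bbbbbabbaaabbbaabaabbbabaabaaaaaaaabaa'

[37, 36, 27, 28, 29, 30, 31, 32, 8, 33, 24, 14, 9, 17, 34, 25, 22, 15, 5, 10, 18, 35, 26, 7, 23, 13, 16, 21, 4, 6, 12, 20, 3, 11, 19, 2, 1, 0]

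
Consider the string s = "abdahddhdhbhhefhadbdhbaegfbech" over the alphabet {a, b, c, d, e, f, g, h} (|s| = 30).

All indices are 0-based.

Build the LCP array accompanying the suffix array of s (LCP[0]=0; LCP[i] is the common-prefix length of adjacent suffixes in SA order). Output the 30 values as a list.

rank→(start, suffix):
  0 → (0, 'abdahddhdhbhhefhadbdhbaegfbech')
  1 → (16, 'adbdhbaegfbech')
  2 → (22, 'aegfbech')
  3 → (3, 'ahddhdhbhhefhadbdhbaegfbech')
  4 → (21, 'baegfbech')
  5 → (1, 'bdahddhdhbhhefhadbdhbaegfbech')
  6 → (18, 'bdhbaegfbech')
  7 → (26, 'bech')
  8 → (10, 'bhhefhadbdhbaegfbech')
  9 → (28, 'ch')
  10 → (2, 'dahddhdhbhhefhadbdhbaegfbech')
  11 → (17, 'dbdhbaegfbech')
  12 → (5, 'ddhdhbhhefhadbdhbaegfbech')
  13 → (19, 'dhbaegfbech')
  14 → (8, 'dhbhhefhadbdhbaegfbech')
  15 → (6, 'dhdhbhhefhadbdhbaegfbech')
  16 → (27, 'ech')
  17 → (13, 'efhadbdhbaegfbech')
  18 → (23, 'egfbech')
  19 → (25, 'fbech')
  20 → (14, 'fhadbdhbaegfbech')
  21 → (24, 'gfbech')
  22 → (29, 'h')
  23 → (15, 'hadbdhbaegfbech')
  24 → (20, 'hbaegfbech')
  25 → (9, 'hbhhefhadbdhbaegfbech')
  26 → (4, 'hddhdhbhhefhadbdhbaegfbech')
  27 → (7, 'hdhbhhefhadbdhbaegfbech')
  28 → (12, 'hefhadbdhbaegfbech')
  29 → (11, 'hhefhadbdhbaegfbech')

SA = [0, 16, 22, 3, 21, 1, 18, 26, 10, 28, 2, 17, 5, 19, 8, 6, 27, 13, 23, 25, 14, 24, 29, 15, 20, 9, 4, 7, 12, 11]
rank  pair      lcp
   1  s[0:],s[16:]  1  'a'
   2  s[16:],s[22:]  1  'a'
   3  s[22:],s[3:]  1  'a'
   4  s[3:],s[21:]  0  ''
   5  s[21:],s[1:]  1  'b'
   6  s[1:],s[18:]  2  'bd'
   7  s[18:],s[26:]  1  'b'
   8  s[26:],s[10:]  1  'b'
   9  s[10:],s[28:]  0  ''
  10  s[28:],s[2:]  0  ''
  11  s[2:],s[17:]  1  'd'
  12  s[17:],s[5:]  1  'd'
  13  s[5:],s[19:]  1  'd'
  14  s[19:],s[8:]  3  'dhb'
  15  s[8:],s[6:]  2  'dh'
  16  s[6:],s[27:]  0  ''
  17  s[27:],s[13:]  1  'e'
  18  s[13:],s[23:]  1  'e'
  19  s[23:],s[25:]  0  ''
  20  s[25:],s[14:]  1  'f'
  21  s[14:],s[24:]  0  ''
  22  s[24:],s[29:]  0  ''
  23  s[29:],s[15:]  1  'h'
  24  s[15:],s[20:]  1  'h'
  25  s[20:],s[9:]  2  'hb'
  26  s[9:],s[4:]  1  'h'
  27  s[4:],s[7:]  2  'hd'
  28  s[7:],s[12:]  1  'h'
  29  s[12:],s[11:]  1  'h'

[0, 1, 1, 1, 0, 1, 2, 1, 1, 0, 0, 1, 1, 1, 3, 2, 0, 1, 1, 0, 1, 0, 0, 1, 1, 2, 1, 2, 1, 1]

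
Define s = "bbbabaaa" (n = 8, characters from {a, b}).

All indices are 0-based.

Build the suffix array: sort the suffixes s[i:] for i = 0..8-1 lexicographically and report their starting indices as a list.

rank→(start, suffix):
  0 → (7, 'a')
  1 → (6, 'aa')
  2 → (5, 'aaa')
  3 → (3, 'abaaa')
  4 → (4, 'baaa')
  5 → (2, 'babaaa')
  6 → (1, 'bbabaaa')
  7 → (0, 'bbbabaaa')

[7, 6, 5, 3, 4, 2, 1, 0]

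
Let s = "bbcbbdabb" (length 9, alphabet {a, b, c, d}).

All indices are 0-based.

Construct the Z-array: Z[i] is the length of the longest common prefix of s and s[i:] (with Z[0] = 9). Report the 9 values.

Z[0]=9
i=1: i≥r, start 0; Z[1]=1 scan→box=[1,2)
i=2: i≥r, start 0; Z[2]=0
i=3: i≥r, start 0; Z[3]=2 scan→box=[3,5)
i=4: min(r-i=1, Z[1]=1)=1; Z[4]=1
i=5: i≥r, start 0; Z[5]=0
i=6: i≥r, start 0; Z[6]=0
i=7: i≥r, start 0; Z[7]=2 scan→box=[7,9)
i=8: min(r-i=1, Z[1]=1)=1; Z[8]=1

[9, 1, 0, 2, 1, 0, 0, 2, 1]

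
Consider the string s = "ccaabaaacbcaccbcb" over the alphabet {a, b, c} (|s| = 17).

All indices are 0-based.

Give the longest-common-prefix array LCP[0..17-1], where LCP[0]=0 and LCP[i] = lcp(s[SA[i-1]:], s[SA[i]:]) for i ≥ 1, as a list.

[0, 2, 2, 1, 1, 2, 0, 1, 1, 2, 0, 2, 1, 2, 3, 1, 2]

sorted suffixes:
  #0 SA[0]=5  'aaacbcaccbcb'
  #1 SA[1]=2  'aabaaacbcaccbcb'
  #2 SA[2]=6  'aacbcaccbcb'
  #3 SA[3]=3  'abaaacbcaccbcb'
  #4 SA[4]=7  'acbcaccbcb'
  #5 SA[5]=11  'accbcb'
  #6 SA[6]=16  'b'
  #7 SA[7]=4  'baaacbcaccbcb'
  #8 SA[8]=9  'bcaccbcb'
  #9 SA[9]=14  'bcb'
  #10 SA[10]=1  'caabaaacbcaccbcb'
  #11 SA[11]=10  'caccbcb'
  #12 SA[12]=15  'cb'
  #13 SA[13]=8  'cbcaccbcb'
  #14 SA[14]=13  'cbcb'
  #15 SA[15]=0  'ccaabaaacbcaccbcb'
  #16 SA[16]=12  'ccbcb'

SA = [5, 2, 6, 3, 7, 11, 16, 4, 9, 14, 1, 10, 15, 8, 13, 0, 12]
i: (SA[i-1],SA[i]) lcp shared
  1: (5,2) 2 'aa'
  2: (2,6) 2 'aa'
  3: (6,3) 1 'a'
  4: (3,7) 1 'a'
  5: (7,11) 2 'ac'
  6: (11,16) 0 ''
  7: (16,4) 1 'b'
  8: (4,9) 1 'b'
  9: (9,14) 2 'bc'
  10: (14,1) 0 ''
  11: (1,10) 2 'ca'
  12: (10,15) 1 'c'
  13: (15,8) 2 'cb'
  14: (8,13) 3 'cbc'
  15: (13,0) 1 'c'
  16: (0,12) 2 'cc'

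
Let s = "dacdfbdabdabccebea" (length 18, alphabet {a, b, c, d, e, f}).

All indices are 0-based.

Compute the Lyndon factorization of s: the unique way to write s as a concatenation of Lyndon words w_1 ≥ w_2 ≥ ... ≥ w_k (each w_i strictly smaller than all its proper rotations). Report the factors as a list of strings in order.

["d", "acdfbd", "abd", "abccebe", "a"]

emit factor 1: 'd' (i=0, period=1)
emit factor 2: 'acdfbd' (i=1, period=6)
emit factor 3: 'abd' (i=7, period=3)
emit factor 4: 'abccebe' (i=10, period=7)
emit factor 5: 'a' (i=17, period=1)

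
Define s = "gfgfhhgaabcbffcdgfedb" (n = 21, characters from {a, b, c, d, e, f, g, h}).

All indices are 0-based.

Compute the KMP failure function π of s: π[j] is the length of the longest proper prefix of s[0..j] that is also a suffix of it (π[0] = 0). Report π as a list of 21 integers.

π[0] = 0
j=1 s[j]='f': π[1]=0 (border '')
j=2 s[j]='g': π[2]=1 (border 'g')
j=3 s[j]='f': π[3]=2 (border 'gf')
j=4 s[j]='h': k: 2→0; π[4]=0 (border '')
j=5 s[j]='h': π[5]=0 (border '')
j=6 s[j]='g': π[6]=1 (border 'g')
j=7 s[j]='a': k: 1→0; π[7]=0 (border '')
j=8 s[j]='a': π[8]=0 (border '')
j=9 s[j]='b': π[9]=0 (border '')
j=10 s[j]='c': π[10]=0 (border '')
j=11 s[j]='b': π[11]=0 (border '')
j=12 s[j]='f': π[12]=0 (border '')
j=13 s[j]='f': π[13]=0 (border '')
j=14 s[j]='c': π[14]=0 (border '')
j=15 s[j]='d': π[15]=0 (border '')
j=16 s[j]='g': π[16]=1 (border 'g')
j=17 s[j]='f': π[17]=2 (border 'gf')
j=18 s[j]='e': k: 2→0; π[18]=0 (border '')
j=19 s[j]='d': π[19]=0 (border '')
j=20 s[j]='b': π[20]=0 (border '')

[0, 0, 1, 2, 0, 0, 1, 0, 0, 0, 0, 0, 0, 0, 0, 0, 1, 2, 0, 0, 0]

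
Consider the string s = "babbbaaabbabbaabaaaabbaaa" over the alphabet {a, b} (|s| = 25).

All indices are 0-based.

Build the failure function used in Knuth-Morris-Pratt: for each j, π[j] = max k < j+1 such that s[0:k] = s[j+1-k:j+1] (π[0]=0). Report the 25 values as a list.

π[0] = 0
j=1 s[j]='a': π[1]=0 (border '')
j=2 s[j]='b': π[2]=1 (border 'b')
j=3 s[j]='b': k: 1→0; π[3]=1 (border 'b')
j=4 s[j]='b': k: 1→0; π[4]=1 (border 'b')
j=5 s[j]='a': π[5]=2 (border 'ba')
j=6 s[j]='a': k: 2→0; π[6]=0 (border '')
j=7 s[j]='a': π[7]=0 (border '')
j=8 s[j]='b': π[8]=1 (border 'b')
j=9 s[j]='b': k: 1→0; π[9]=1 (border 'b')
j=10 s[j]='a': π[10]=2 (border 'ba')
j=11 s[j]='b': π[11]=3 (border 'bab')
j=12 s[j]='b': π[12]=4 (border 'babb')
j=13 s[j]='a': k: 4→1; π[13]=2 (border 'ba')
j=14 s[j]='a': k: 2→0; π[14]=0 (border '')
j=15 s[j]='b': π[15]=1 (border 'b')
j=16 s[j]='a': π[16]=2 (border 'ba')
j=17 s[j]='a': k: 2→0; π[17]=0 (border '')
j=18 s[j]='a': π[18]=0 (border '')
j=19 s[j]='a': π[19]=0 (border '')
j=20 s[j]='b': π[20]=1 (border 'b')
j=21 s[j]='b': k: 1→0; π[21]=1 (border 'b')
j=22 s[j]='a': π[22]=2 (border 'ba')
j=23 s[j]='a': k: 2→0; π[23]=0 (border '')
j=24 s[j]='a': π[24]=0 (border '')

[0, 0, 1, 1, 1, 2, 0, 0, 1, 1, 2, 3, 4, 2, 0, 1, 2, 0, 0, 0, 1, 1, 2, 0, 0]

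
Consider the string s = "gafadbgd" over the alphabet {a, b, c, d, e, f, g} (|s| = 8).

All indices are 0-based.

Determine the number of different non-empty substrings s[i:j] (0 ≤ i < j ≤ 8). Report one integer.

rank | idx | suffix
   0 |   3 | adbgd
   1 |   1 | afadbgd
   2 |   5 | bgd
   3 |   7 | d
   4 |   4 | dbgd
   5 |   2 | fadbgd
   6 |   0 | gafadbgd
   7 |   6 | gd

SA = [3, 1, 5, 7, 4, 2, 0, 6]
[i] adj suffixes → lcp
  [1] 3/1 → 1 ('a')
  [2] 1/5 → 0 ('')
  [3] 5/7 → 0 ('')
  [4] 7/4 → 1 ('d')
  [5] 4/2 → 0 ('')
  [6] 2/0 → 0 ('')
  [7] 0/6 → 1 ('g')

n(n+1)/2 = 8·9/2 = 36
Σ LCP = 0 + 1 + 0 + 0 + 1 + 0 + 0 + 1 = 3
distinct = 36 − 3 = 33

33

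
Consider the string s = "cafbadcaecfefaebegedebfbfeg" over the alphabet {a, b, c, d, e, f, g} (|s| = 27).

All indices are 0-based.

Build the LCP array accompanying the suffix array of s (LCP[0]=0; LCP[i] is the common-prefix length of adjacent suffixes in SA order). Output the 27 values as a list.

[0, 1, 2, 1, 0, 1, 1, 2, 0, 2, 1, 0, 1, 0, 2, 1, 1, 1, 1, 2, 0, 1, 2, 1, 2, 0, 1]

rank→(start, suffix):
  0 → (4, 'adcaecfefaebegedebfbfeg')
  1 → (13, 'aebegedebfbfeg')
  2 → (7, 'aecfefaebegedebfbfeg')
  3 → (1, 'afbadcaecfefaebegedebfbfeg')
  4 → (3, 'badcaecfefaebegedebfbfeg')
  5 → (15, 'begedebfbfeg')
  6 → (21, 'bfbfeg')
  7 → (23, 'bfeg')
  8 → (6, 'caecfefaebegedebfbfeg')
  9 → (0, 'cafbadcaecfefaebegedebfbfeg')
  10 → (9, 'cfefaebegedebfbfeg')
  11 → (5, 'dcaecfefaebegedebfbfeg')
  12 → (19, 'debfbfeg')
  13 → (14, 'ebegedebfbfeg')
  14 → (20, 'ebfbfeg')
  15 → (8, 'ecfefaebegedebfbfeg')
  16 → (18, 'edebfbfeg')
  17 → (11, 'efaebegedebfbfeg')
  18 → (25, 'eg')
  19 → (16, 'egedebfbfeg')
  20 → (12, 'faebegedebfbfeg')
  21 → (2, 'fbadcaecfefaebegedebfbfeg')
  22 → (22, 'fbfeg')
  23 → (10, 'fefaebegedebfbfeg')
  24 → (24, 'feg')
  25 → (26, 'g')
  26 → (17, 'gedebfbfeg')

SA = [4, 13, 7, 1, 3, 15, 21, 23, 6, 0, 9, 5, 19, 14, 20, 8, 18, 11, 25, 16, 12, 2, 22, 10, 24, 26, 17]
[i] adj suffixes → lcp
  [1] 4/13 → 1 ('a')
  [2] 13/7 → 2 ('ae')
  [3] 7/1 → 1 ('a')
  [4] 1/3 → 0 ('')
  [5] 3/15 → 1 ('b')
  [6] 15/21 → 1 ('b')
  [7] 21/23 → 2 ('bf')
  [8] 23/6 → 0 ('')
  [9] 6/0 → 2 ('ca')
  [10] 0/9 → 1 ('c')
  [11] 9/5 → 0 ('')
  [12] 5/19 → 1 ('d')
  [13] 19/14 → 0 ('')
  [14] 14/20 → 2 ('eb')
  [15] 20/8 → 1 ('e')
  [16] 8/18 → 1 ('e')
  [17] 18/11 → 1 ('e')
  [18] 11/25 → 1 ('e')
  [19] 25/16 → 2 ('eg')
  [20] 16/12 → 0 ('')
  [21] 12/2 → 1 ('f')
  [22] 2/22 → 2 ('fb')
  [23] 22/10 → 1 ('f')
  [24] 10/24 → 2 ('fe')
  [25] 24/26 → 0 ('')
  [26] 26/17 → 1 ('g')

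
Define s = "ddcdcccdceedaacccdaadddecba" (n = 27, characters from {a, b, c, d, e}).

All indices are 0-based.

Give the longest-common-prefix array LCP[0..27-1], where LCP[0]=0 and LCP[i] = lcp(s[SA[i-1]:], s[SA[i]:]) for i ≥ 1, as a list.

[0, 1, 2, 1, 1, 0, 0, 1, 4, 2, 3, 1, 2, 3, 1, 0, 3, 1, 2, 2, 1, 2, 2, 1, 0, 1, 1]

rank→(start, suffix):
  0 → (26, 'a')
  1 → (12, 'aacccdaadddecba')
  2 → (18, 'aadddecba')
  3 → (13, 'acccdaadddecba')
  4 → (19, 'adddecba')
  5 → (25, 'ba')
  6 → (24, 'cba')
  7 → (14, 'cccdaadddecba')
  8 → (4, 'cccdceedaacccdaadddecba')
  9 → (15, 'ccdaadddecba')
  10 → (5, 'ccdceedaacccdaadddecba')
  11 → (16, 'cdaadddecba')
  12 → (2, 'cdcccdceedaacccdaadddecba')
  13 → (6, 'cdceedaacccdaadddecba')
  14 → (8, 'ceedaacccdaadddecba')
  15 → (11, 'daacccdaadddecba')
  16 → (17, 'daadddecba')
  17 → (3, 'dcccdceedaacccdaadddecba')
  18 → (1, 'dcdcccdceedaacccdaadddecba')
  19 → (7, 'dceedaacccdaadddecba')
  20 → (0, 'ddcdcccdceedaacccdaadddecba')
  21 → (20, 'dddecba')
  22 → (21, 'ddecba')
  23 → (22, 'decba')
  24 → (23, 'ecba')
  25 → (10, 'edaacccdaadddecba')
  26 → (9, 'eedaacccdaadddecba')

SA = [26, 12, 18, 13, 19, 25, 24, 14, 4, 15, 5, 16, 2, 6, 8, 11, 17, 3, 1, 7, 0, 20, 21, 22, 23, 10, 9]
rank  pair      lcp
   1  s[26:],s[12:]  1  'a'
   2  s[12:],s[18:]  2  'aa'
   3  s[18:],s[13:]  1  'a'
   4  s[13:],s[19:]  1  'a'
   5  s[19:],s[25:]  0  ''
   6  s[25:],s[24:]  0  ''
   7  s[24:],s[14:]  1  'c'
   8  s[14:],s[4:]  4  'cccd'
   9  s[4:],s[15:]  2  'cc'
  10  s[15:],s[5:]  3  'ccd'
  11  s[5:],s[16:]  1  'c'
  12  s[16:],s[2:]  2  'cd'
  13  s[2:],s[6:]  3  'cdc'
  14  s[6:],s[8:]  1  'c'
  15  s[8:],s[11:]  0  ''
  16  s[11:],s[17:]  3  'daa'
  17  s[17:],s[3:]  1  'd'
  18  s[3:],s[1:]  2  'dc'
  19  s[1:],s[7:]  2  'dc'
  20  s[7:],s[0:]  1  'd'
  21  s[0:],s[20:]  2  'dd'
  22  s[20:],s[21:]  2  'dd'
  23  s[21:],s[22:]  1  'd'
  24  s[22:],s[23:]  0  ''
  25  s[23:],s[10:]  1  'e'
  26  s[10:],s[9:]  1  'e'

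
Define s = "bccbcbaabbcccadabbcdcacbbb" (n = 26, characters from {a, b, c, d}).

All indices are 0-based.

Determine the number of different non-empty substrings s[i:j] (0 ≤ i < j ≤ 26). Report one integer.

313

rank→(start, suffix):
  0 → (6, 'aabbcccadabbcdcacbbb')
  1 → (7, 'abbcccadabbcdcacbbb')
  2 → (15, 'abbcdcacbbb')
  3 → (21, 'acbbb')
  4 → (13, 'adabbcdcacbbb')
  5 → (25, 'b')
  6 → (5, 'baabbcccadabbcdcacbbb')
  7 → (24, 'bb')
  8 → (23, 'bbb')
  9 → (8, 'bbcccadabbcdcacbbb')
  10 → (16, 'bbcdcacbbb')
  11 → (3, 'bcbaabbcccadabbcdcacbbb')
  12 → (0, 'bccbcbaabbcccadabbcdcacbbb')
  13 → (9, 'bcccadabbcdcacbbb')
  14 → (17, 'bcdcacbbb')
  15 → (20, 'cacbbb')
  16 → (12, 'cadabbcdcacbbb')
  17 → (4, 'cbaabbcccadabbcdcacbbb')
  18 → (22, 'cbbb')
  19 → (2, 'cbcbaabbcccadabbcdcacbbb')
  20 → (11, 'ccadabbcdcacbbb')
  21 → (1, 'ccbcbaabbcccadabbcdcacbbb')
  22 → (10, 'cccadabbcdcacbbb')
  23 → (18, 'cdcacbbb')
  24 → (14, 'dabbcdcacbbb')
  25 → (19, 'dcacbbb')

SA = [6, 7, 15, 21, 13, 25, 5, 24, 23, 8, 16, 3, 0, 9, 17, 20, 12, 4, 22, 2, 11, 1, 10, 18, 14, 19]
rank  pair      lcp
   1  s[6:],s[7:]  1  'a'
   2  s[7:],s[15:]  4  'abbc'
   3  s[15:],s[21:]  1  'a'
   4  s[21:],s[13:]  1  'a'
   5  s[13:],s[25:]  0  ''
   6  s[25:],s[5:]  1  'b'
   7  s[5:],s[24:]  1  'b'
   8  s[24:],s[23:]  2  'bb'
   9  s[23:],s[8:]  2  'bb'
  10  s[8:],s[16:]  3  'bbc'
  11  s[16:],s[3:]  1  'b'
  12  s[3:],s[0:]  2  'bc'
  13  s[0:],s[9:]  3  'bcc'
  14  s[9:],s[17:]  2  'bc'
  15  s[17:],s[20:]  0  ''
  16  s[20:],s[12:]  2  'ca'
  17  s[12:],s[4:]  1  'c'
  18  s[4:],s[22:]  2  'cb'
  19  s[22:],s[2:]  2  'cb'
  20  s[2:],s[11:]  1  'c'
  21  s[11:],s[1:]  2  'cc'
  22  s[1:],s[10:]  2  'cc'
  23  s[10:],s[18:]  1  'c'
  24  s[18:],s[14:]  0  ''
  25  s[14:],s[19:]  1  'd'

n(n+1)/2 = 26·27/2 = 351
Σ LCP = 0 + 1 + 4 + 1 + 1 + 0 + 1 + 1 + 2 + 2 + 3 + 1 + 2 + 3 + 2 + 0 + 2 + 1 + 2 + 2 + 1 + 2 + 2 + 1 + 0 + 1 = 38
distinct = 351 − 38 = 313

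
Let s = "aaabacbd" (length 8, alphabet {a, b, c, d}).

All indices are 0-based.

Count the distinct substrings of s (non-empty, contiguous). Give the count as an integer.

31

rank→(start, suffix):
  0 → (0, 'aaabacbd')
  1 → (1, 'aabacbd')
  2 → (2, 'abacbd')
  3 → (4, 'acbd')
  4 → (3, 'bacbd')
  5 → (6, 'bd')
  6 → (5, 'cbd')
  7 → (7, 'd')

SA = [0, 1, 2, 4, 3, 6, 5, 7]
[i] adj suffixes → lcp
  [1] 0/1 → 2 ('aa')
  [2] 1/2 → 1 ('a')
  [3] 2/4 → 1 ('a')
  [4] 4/3 → 0 ('')
  [5] 3/6 → 1 ('b')
  [6] 6/5 → 0 ('')
  [7] 5/7 → 0 ('')

n(n+1)/2 = 8·9/2 = 36
Σ LCP = 0 + 2 + 1 + 1 + 0 + 1 + 0 + 0 = 5
distinct = 36 − 5 = 31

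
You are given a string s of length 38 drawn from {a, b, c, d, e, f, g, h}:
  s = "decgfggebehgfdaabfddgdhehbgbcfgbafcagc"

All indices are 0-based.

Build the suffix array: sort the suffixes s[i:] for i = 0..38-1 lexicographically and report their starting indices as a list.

rank→(start, suffix):
  0 → (14, 'aabfddgdhehbgbcfgbafcagc')
  1 → (15, 'abfddgdhehbgbcfgbafcagc')
  2 → (32, 'afcagc')
  3 → (35, 'agc')
  4 → (31, 'bafcagc')
  5 → (27, 'bcfgbafcagc')
  6 → (8, 'behgfdaabfddgdhehbgbcfgbafcagc')
  7 → (16, 'bfddgdhehbgbcfgbafcagc')
  8 → (25, 'bgbcfgbafcagc')
  9 → (37, 'c')
  10 → (34, 'cagc')
  11 → (28, 'cfgbafcagc')
  12 → (2, 'cgfggebehgfdaabfddgdhehbgbcfgbafcagc')
  13 → (13, 'daabfddgdhehbgbcfgbafcagc')
  14 → (18, 'ddgdhehbgbcfgbafcagc')
  15 → (0, 'decgfggebehgfdaabfddgdhehbgbcfgbafcagc')
  16 → (19, 'dgdhehbgbcfgbafcagc')
  17 → (21, 'dhehbgbcfgbafcagc')
  18 → (7, 'ebehgfdaabfddgdhehbgbcfgbafcagc')
  19 → (1, 'ecgfggebehgfdaabfddgdhehbgbcfgbafcagc')
  20 → (23, 'ehbgbcfgbafcagc')
  21 → (9, 'ehgfdaabfddgdhehbgbcfgbafcagc')
  22 → (33, 'fcagc')
  23 → (12, 'fdaabfddgdhehbgbcfgbafcagc')
  24 → (17, 'fddgdhehbgbcfgbafcagc')
  25 → (29, 'fgbafcagc')
  26 → (4, 'fggebehgfdaabfddgdhehbgbcfgbafcagc')
  27 → (30, 'gbafcagc')
  28 → (26, 'gbcfgbafcagc')
  29 → (36, 'gc')
  30 → (20, 'gdhehbgbcfgbafcagc')
  31 → (6, 'gebehgfdaabfddgdhehbgbcfgbafcagc')
  32 → (11, 'gfdaabfddgdhehbgbcfgbafcagc')
  33 → (3, 'gfggebehgfdaabfddgdhehbgbcfgbafcagc')
  34 → (5, 'ggebehgfdaabfddgdhehbgbcfgbafcagc')
  35 → (24, 'hbgbcfgbafcagc')
  36 → (22, 'hehbgbcfgbafcagc')
  37 → (10, 'hgfdaabfddgdhehbgbcfgbafcagc')

[14, 15, 32, 35, 31, 27, 8, 16, 25, 37, 34, 28, 2, 13, 18, 0, 19, 21, 7, 1, 23, 9, 33, 12, 17, 29, 4, 30, 26, 36, 20, 6, 11, 3, 5, 24, 22, 10]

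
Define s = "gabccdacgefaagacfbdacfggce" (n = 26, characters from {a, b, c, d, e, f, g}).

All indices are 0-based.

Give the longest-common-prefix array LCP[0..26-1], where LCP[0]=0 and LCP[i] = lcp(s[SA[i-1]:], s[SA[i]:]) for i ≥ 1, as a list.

rank→(start, suffix):
  0 → (11, 'aagacfbdacfggce')
  1 → (1, 'abccdacgefaagacfbdacfggce')
  2 → (14, 'acfbdacfggce')
  3 → (19, 'acfggce')
  4 → (6, 'acgefaagacfbdacfggce')
  5 → (12, 'agacfbdacfggce')
  6 → (2, 'bccdacgefaagacfbdacfggce')
  7 → (17, 'bdacfggce')
  8 → (3, 'ccdacgefaagacfbdacfggce')
  9 → (4, 'cdacgefaagacfbdacfggce')
  10 → (24, 'ce')
  11 → (15, 'cfbdacfggce')
  12 → (20, 'cfggce')
  13 → (7, 'cgefaagacfbdacfggce')
  14 → (18, 'dacfggce')
  15 → (5, 'dacgefaagacfbdacfggce')
  16 → (25, 'e')
  17 → (9, 'efaagacfbdacfggce')
  18 → (10, 'faagacfbdacfggce')
  19 → (16, 'fbdacfggce')
  20 → (21, 'fggce')
  21 → (0, 'gabccdacgefaagacfbdacfggce')
  22 → (13, 'gacfbdacfggce')
  23 → (23, 'gce')
  24 → (8, 'gefaagacfbdacfggce')
  25 → (22, 'ggce')

SA = [11, 1, 14, 19, 6, 12, 2, 17, 3, 4, 24, 15, 20, 7, 18, 5, 25, 9, 10, 16, 21, 0, 13, 23, 8, 22]
[i] adj suffixes → lcp
  [1] 11/1 → 1 ('a')
  [2] 1/14 → 1 ('a')
  [3] 14/19 → 3 ('acf')
  [4] 19/6 → 2 ('ac')
  [5] 6/12 → 1 ('a')
  [6] 12/2 → 0 ('')
  [7] 2/17 → 1 ('b')
  [8] 17/3 → 0 ('')
  [9] 3/4 → 1 ('c')
  [10] 4/24 → 1 ('c')
  [11] 24/15 → 1 ('c')
  [12] 15/20 → 2 ('cf')
  [13] 20/7 → 1 ('c')
  [14] 7/18 → 0 ('')
  [15] 18/5 → 3 ('dac')
  [16] 5/25 → 0 ('')
  [17] 25/9 → 1 ('e')
  [18] 9/10 → 0 ('')
  [19] 10/16 → 1 ('f')
  [20] 16/21 → 1 ('f')
  [21] 21/0 → 0 ('')
  [22] 0/13 → 2 ('ga')
  [23] 13/23 → 1 ('g')
  [24] 23/8 → 1 ('g')
  [25] 8/22 → 1 ('g')

[0, 1, 1, 3, 2, 1, 0, 1, 0, 1, 1, 1, 2, 1, 0, 3, 0, 1, 0, 1, 1, 0, 2, 1, 1, 1]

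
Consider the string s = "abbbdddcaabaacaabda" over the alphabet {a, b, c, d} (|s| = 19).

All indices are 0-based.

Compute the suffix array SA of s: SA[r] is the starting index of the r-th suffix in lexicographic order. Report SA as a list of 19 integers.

rank | idx | suffix
   0 |  18 | a
   1 |   8 | aabaacaabda
   2 |  14 | aabda
   3 |  11 | aacaabda
   4 |   9 | abaacaabda
   5 |   0 | abbbdddcaabaacaabda
   6 |  15 | abda
   7 |  12 | acaabda
   8 |  10 | baacaabda
   9 |   1 | bbbdddcaabaacaabda
  10 |   2 | bbdddcaabaacaabda
  11 |  16 | bda
  12 |   3 | bdddcaabaacaabda
  13 |   7 | caabaacaabda
  14 |  13 | caabda
  15 |  17 | da
  16 |   6 | dcaabaacaabda
  17 |   5 | ddcaabaacaabda
  18 |   4 | dddcaabaacaabda

[18, 8, 14, 11, 9, 0, 15, 12, 10, 1, 2, 16, 3, 7, 13, 17, 6, 5, 4]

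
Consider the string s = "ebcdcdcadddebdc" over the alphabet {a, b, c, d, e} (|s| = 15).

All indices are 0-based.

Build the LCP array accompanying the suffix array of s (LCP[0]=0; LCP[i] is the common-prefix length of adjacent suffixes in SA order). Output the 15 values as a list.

[0, 0, 1, 0, 1, 1, 3, 0, 2, 2, 1, 2, 1, 0, 2]

rank | idx | suffix
   0 |   7 | adddebdc
   1 |   1 | bcdcdcadddebdc
   2 |  12 | bdc
   3 |  14 | c
   4 |   6 | cadddebdc
   5 |   4 | cdcadddebdc
   6 |   2 | cdcdcadddebdc
   7 |  13 | dc
   8 |   5 | dcadddebdc
   9 |   3 | dcdcadddebdc
  10 |   8 | dddebdc
  11 |   9 | ddebdc
  12 |  10 | debdc
  13 |   0 | ebcdcdcadddebdc
  14 |  11 | ebdc

SA = [7, 1, 12, 14, 6, 4, 2, 13, 5, 3, 8, 9, 10, 0, 11]
i: (SA[i-1],SA[i]) lcp shared
  1: (7,1) 0 ''
  2: (1,12) 1 'b'
  3: (12,14) 0 ''
  4: (14,6) 1 'c'
  5: (6,4) 1 'c'
  6: (4,2) 3 'cdc'
  7: (2,13) 0 ''
  8: (13,5) 2 'dc'
  9: (5,3) 2 'dc'
  10: (3,8) 1 'd'
  11: (8,9) 2 'dd'
  12: (9,10) 1 'd'
  13: (10,0) 0 ''
  14: (0,11) 2 'eb'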